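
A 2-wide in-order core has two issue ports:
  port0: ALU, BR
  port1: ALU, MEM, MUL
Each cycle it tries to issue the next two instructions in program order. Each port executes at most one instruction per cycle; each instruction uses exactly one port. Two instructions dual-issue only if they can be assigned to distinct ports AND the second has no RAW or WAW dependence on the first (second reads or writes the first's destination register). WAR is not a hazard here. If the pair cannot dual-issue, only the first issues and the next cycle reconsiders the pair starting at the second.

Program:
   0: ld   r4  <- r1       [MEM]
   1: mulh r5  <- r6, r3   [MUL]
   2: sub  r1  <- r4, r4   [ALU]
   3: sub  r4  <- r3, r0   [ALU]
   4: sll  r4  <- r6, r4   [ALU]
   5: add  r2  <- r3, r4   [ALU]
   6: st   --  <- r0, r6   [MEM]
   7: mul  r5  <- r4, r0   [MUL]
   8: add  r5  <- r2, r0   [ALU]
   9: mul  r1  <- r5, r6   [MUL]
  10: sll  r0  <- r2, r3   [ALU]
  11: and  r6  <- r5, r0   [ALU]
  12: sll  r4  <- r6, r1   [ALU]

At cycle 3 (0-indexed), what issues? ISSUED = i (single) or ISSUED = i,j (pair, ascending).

ISSUED = 4

#0 head=0: ld i0 no-port MEM/MUL
#1 head=1: mulh/sub i1&i2 pair
#2 head=3: sub i3 RAW+WAW r4
#3 head=4: sll i4 RAW r4
#4 head=5: add/st i5&i6 pair
#5 head=7: mul i7 WAW r5
#6 head=8: add i8 RAW r5
#7 head=9: mul/sll i9&i10 pair
#8 head=11: and i11 RAW r6
#9 head=12: sll i12 tail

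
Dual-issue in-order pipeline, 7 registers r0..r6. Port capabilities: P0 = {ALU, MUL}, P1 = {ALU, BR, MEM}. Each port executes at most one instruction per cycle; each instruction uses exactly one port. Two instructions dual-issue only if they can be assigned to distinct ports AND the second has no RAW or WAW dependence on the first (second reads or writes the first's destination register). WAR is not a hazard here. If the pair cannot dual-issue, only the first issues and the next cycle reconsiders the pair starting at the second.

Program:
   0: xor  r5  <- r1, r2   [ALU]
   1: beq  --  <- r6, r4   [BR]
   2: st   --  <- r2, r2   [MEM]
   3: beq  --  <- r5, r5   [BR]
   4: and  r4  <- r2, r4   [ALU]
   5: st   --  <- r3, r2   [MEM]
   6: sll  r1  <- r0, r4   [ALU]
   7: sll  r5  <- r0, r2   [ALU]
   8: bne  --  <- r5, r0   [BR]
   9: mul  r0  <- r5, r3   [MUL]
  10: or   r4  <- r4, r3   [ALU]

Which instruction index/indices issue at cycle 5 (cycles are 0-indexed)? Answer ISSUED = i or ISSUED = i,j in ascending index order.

[0] i0,i1  xor.ALU beq.BR  -- dual
[1] i2  st.MEM  -- no-port MEM/BR
[2] i3,i4  beq.BR and.ALU  -- dual
[3] i5,i6  st.MEM sll.ALU  -- dual
[4] i7  sll.ALU  -- RAW r5
[5] i8,i9  bne.BR mul.MUL  -- dual
[6] i10  or.ALU  -- tail

ISSUED = 8,9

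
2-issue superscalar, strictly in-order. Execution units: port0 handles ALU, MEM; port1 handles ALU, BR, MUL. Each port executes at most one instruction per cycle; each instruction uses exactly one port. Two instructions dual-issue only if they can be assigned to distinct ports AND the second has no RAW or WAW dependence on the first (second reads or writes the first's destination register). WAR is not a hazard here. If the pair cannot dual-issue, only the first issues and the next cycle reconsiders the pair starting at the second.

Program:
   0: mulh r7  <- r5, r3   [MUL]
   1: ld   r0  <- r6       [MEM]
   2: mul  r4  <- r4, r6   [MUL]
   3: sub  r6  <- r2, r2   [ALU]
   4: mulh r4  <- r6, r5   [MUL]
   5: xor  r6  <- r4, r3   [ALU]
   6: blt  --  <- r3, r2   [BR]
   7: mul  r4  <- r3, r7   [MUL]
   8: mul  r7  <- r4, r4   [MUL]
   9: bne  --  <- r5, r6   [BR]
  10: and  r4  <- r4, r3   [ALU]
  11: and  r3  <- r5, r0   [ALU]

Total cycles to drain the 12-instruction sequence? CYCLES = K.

CYCLES = 8

  cy0 -> i0,i1 (mulh.MUL ld.MEM) dual
  cy1 -> i2,i3 (mul.MUL sub.ALU) dual
  cy2 -> i4 (mulh.MUL) RAW r4
  cy3 -> i5,i6 (xor.ALU blt.BR) dual
  cy4 -> i7 (mul.MUL) no-port MUL/MUL
  cy5 -> i8 (mul.MUL) no-port MUL/BR
  cy6 -> i9,i10 (bne.BR and.ALU) dual
  cy7 -> i11 (and.ALU) tail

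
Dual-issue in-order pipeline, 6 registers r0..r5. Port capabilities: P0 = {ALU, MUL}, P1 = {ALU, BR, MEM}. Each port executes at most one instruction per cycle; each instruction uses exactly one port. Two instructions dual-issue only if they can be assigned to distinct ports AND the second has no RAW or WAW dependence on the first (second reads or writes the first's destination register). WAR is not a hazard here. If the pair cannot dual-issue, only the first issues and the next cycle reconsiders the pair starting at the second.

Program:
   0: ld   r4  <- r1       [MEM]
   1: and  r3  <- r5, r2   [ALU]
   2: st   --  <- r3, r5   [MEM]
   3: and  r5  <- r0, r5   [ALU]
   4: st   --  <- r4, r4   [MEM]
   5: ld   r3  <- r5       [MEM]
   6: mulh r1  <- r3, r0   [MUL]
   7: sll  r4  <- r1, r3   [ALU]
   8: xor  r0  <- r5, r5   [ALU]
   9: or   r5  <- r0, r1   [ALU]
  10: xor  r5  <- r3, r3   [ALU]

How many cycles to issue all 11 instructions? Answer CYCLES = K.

CYCLES = 8

#0 head=0: ld;and i0+i1 dual
#1 head=2: st;and i2+i3 dual
#2 head=4: st i4 no-port MEM/MEM
#3 head=5: ld i5 RAW r3
#4 head=6: mulh i6 RAW r1
#5 head=7: sll;xor i7+i8 dual
#6 head=9: or i9 WAW r5
#7 head=10: xor i10 tail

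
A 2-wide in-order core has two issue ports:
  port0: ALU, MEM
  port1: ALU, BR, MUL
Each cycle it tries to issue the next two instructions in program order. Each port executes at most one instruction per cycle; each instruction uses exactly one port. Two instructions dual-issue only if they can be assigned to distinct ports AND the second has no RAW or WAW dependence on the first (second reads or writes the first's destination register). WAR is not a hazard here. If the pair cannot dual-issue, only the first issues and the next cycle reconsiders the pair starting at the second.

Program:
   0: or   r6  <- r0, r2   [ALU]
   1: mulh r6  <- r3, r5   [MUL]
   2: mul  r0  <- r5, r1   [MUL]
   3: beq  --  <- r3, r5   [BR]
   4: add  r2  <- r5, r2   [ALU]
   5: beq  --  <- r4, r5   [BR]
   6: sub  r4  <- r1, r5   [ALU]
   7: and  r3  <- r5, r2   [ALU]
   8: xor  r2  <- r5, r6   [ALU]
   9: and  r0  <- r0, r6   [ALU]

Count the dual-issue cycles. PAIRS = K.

PAIRS = 3

0. or @i0  | WAW r6
1. mulh @i1  | no-port MUL/MUL
2. mul @i2  | no-port MUL/BR
3. beq;add @i3+i4  | dual
4. beq;sub @i5+i6  | dual
5. and;xor @i7+i8  | dual
6. and @i9  | tail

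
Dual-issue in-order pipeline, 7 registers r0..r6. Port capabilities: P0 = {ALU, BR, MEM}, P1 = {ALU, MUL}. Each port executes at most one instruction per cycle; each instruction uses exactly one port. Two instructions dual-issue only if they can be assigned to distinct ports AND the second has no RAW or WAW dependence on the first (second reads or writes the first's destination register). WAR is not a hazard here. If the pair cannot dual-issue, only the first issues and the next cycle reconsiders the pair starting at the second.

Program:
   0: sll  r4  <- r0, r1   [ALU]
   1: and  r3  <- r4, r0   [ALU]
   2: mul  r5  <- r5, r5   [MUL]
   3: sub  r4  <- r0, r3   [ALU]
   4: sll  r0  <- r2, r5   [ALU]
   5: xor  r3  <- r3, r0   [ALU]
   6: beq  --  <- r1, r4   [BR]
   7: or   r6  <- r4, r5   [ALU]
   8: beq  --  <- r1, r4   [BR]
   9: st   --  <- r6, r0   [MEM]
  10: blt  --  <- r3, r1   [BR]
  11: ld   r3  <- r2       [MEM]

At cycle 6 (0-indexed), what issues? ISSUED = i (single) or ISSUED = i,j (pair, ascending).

ISSUED = 10

c0: i0 sll.ALU  RAW r4
c1: i1&i2 and.ALU mul.MUL  pair
c2: i3&i4 sub.ALU sll.ALU  pair
c3: i5&i6 xor.ALU beq.BR  pair
c4: i7&i8 or.ALU beq.BR  pair
c5: i9 st.MEM  no-port MEM/BR
c6: i10 blt.BR  no-port BR/MEM
c7: i11 ld.MEM  tail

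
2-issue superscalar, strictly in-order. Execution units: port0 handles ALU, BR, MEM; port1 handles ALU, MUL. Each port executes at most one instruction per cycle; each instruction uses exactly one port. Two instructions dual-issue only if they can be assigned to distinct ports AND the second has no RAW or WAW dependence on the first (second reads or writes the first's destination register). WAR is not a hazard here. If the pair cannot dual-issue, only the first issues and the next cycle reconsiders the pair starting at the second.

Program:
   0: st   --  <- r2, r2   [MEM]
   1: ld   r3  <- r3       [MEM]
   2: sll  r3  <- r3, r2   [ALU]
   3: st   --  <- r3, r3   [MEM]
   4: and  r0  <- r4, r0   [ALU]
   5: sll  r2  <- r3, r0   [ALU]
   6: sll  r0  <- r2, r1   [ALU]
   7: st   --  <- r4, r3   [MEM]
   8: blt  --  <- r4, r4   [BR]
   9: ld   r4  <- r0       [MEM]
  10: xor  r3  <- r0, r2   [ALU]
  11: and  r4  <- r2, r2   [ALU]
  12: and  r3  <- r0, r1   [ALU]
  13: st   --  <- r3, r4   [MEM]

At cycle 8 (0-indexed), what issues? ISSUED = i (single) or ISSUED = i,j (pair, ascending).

0. st.MEM @i0  | no-port MEM/MEM
1. ld.MEM @i1  | RAW+WAW r3
2. sll.ALU @i2  | RAW r3
3. st.MEM;and.ALU @i3+i4  | 2-wide
4. sll.ALU @i5  | RAW r2
5. sll.ALU;st.MEM @i6+i7  | 2-wide
6. blt.BR @i8  | no-port BR/MEM
7. ld.MEM;xor.ALU @i9+i10  | 2-wide
8. and.ALU;and.ALU @i11+i12  | 2-wide
9. st.MEM @i13  | tail

ISSUED = 11,12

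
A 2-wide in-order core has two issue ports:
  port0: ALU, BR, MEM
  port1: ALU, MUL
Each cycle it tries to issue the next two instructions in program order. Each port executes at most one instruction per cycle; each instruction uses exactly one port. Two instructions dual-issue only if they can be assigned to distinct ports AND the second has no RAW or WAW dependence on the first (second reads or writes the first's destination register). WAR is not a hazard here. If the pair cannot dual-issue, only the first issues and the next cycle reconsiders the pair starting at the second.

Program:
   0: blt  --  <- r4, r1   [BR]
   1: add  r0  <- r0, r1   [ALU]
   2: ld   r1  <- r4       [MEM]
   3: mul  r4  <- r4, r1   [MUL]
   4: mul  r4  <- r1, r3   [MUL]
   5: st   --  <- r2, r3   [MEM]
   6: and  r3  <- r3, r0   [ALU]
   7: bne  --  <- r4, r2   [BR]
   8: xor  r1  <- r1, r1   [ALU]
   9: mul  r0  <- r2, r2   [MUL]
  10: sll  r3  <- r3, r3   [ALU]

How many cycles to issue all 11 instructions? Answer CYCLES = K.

CYCLES = 7

#0 head=0: blt/add i0&i1 dual
#1 head=2: ld i2 RAW r1
#2 head=3: mul i3 no-port MUL/MUL
#3 head=4: mul/st i4&i5 dual
#4 head=6: and/bne i6&i7 dual
#5 head=8: xor/mul i8&i9 dual
#6 head=10: sll i10 tail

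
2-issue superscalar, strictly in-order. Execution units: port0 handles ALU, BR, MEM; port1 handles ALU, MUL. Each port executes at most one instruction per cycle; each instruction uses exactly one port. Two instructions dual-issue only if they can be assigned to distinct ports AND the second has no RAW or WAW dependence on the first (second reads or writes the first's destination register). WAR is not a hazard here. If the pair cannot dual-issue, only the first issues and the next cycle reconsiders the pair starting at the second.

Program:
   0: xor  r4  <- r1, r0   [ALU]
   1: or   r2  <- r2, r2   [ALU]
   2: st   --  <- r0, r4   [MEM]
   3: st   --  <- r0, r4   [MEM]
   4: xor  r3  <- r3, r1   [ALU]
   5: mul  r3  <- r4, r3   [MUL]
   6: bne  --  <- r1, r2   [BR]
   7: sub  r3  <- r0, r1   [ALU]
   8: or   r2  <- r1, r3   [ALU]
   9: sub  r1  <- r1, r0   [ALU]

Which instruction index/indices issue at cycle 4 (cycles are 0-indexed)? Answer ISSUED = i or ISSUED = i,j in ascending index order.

ISSUED = 7

t=0 i0,i1:xor or ; pair
t=1 i2:st ; no-port MEM/MEM
t=2 i3,i4:st xor ; pair
t=3 i5,i6:mul bne ; pair
t=4 i7:sub ; RAW r3
t=5 i8,i9:or sub ; pair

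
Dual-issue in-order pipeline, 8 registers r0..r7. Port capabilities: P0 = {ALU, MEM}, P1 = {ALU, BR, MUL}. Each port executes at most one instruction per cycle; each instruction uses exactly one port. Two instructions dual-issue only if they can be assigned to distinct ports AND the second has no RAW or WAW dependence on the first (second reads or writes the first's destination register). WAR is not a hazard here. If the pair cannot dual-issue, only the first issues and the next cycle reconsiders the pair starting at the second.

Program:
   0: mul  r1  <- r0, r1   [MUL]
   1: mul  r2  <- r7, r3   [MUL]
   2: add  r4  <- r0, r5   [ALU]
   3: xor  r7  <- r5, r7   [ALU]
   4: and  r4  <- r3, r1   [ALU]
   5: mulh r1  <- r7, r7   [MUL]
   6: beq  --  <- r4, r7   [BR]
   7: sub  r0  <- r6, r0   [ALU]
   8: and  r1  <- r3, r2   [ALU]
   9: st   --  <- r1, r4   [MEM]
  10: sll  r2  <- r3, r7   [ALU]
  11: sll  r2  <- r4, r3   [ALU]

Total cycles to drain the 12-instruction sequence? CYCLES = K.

[0] i0  mul  -- no-port MUL/MUL
[1] i1/i2  mul add  -- 2-wide
[2] i3/i4  xor and  -- 2-wide
[3] i5  mulh  -- no-port MUL/BR
[4] i6/i7  beq sub  -- 2-wide
[5] i8  and  -- RAW r1
[6] i9/i10  st sll  -- 2-wide
[7] i11  sll  -- tail

CYCLES = 8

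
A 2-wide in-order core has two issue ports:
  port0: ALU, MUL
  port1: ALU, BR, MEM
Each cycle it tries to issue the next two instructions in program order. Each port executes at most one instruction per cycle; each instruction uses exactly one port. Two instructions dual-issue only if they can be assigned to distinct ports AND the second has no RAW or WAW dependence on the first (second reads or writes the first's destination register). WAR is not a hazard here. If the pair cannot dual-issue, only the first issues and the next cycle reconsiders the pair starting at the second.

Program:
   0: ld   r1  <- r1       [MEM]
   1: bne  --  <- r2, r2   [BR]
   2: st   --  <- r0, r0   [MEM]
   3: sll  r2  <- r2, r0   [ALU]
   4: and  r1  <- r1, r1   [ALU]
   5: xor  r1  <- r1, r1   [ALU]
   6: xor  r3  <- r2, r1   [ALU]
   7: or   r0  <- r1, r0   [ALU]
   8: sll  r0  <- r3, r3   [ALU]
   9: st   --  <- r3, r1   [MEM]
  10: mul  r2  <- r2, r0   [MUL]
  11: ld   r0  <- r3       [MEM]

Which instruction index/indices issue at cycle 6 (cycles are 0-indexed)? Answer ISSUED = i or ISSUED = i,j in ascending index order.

#0 head=0: ld.MEM i0 no-port MEM/BR
#1 head=1: bne.BR i1 no-port BR/MEM
#2 head=2: st.MEM/sll.ALU i2+i3 pair
#3 head=4: and.ALU i4 RAW+WAW r1
#4 head=5: xor.ALU i5 RAW r1
#5 head=6: xor.ALU/or.ALU i6+i7 pair
#6 head=8: sll.ALU/st.MEM i8+i9 pair
#7 head=10: mul.MUL/ld.MEM i10+i11 pair

ISSUED = 8,9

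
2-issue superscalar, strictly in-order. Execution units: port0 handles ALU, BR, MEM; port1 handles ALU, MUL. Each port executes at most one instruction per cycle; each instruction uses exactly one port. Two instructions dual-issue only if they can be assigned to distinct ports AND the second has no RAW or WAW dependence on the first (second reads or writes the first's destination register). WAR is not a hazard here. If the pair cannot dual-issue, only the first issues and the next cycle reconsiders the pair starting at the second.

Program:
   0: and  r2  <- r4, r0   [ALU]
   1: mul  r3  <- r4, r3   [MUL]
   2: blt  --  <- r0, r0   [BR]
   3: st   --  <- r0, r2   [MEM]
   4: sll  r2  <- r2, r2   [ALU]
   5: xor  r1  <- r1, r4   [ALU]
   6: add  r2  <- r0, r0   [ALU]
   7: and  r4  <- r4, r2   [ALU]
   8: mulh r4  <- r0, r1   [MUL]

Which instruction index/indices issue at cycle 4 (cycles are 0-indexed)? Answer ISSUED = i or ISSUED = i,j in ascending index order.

c0: i0&i1 and+mul  pair
c1: i2 blt  no-port BR/MEM
c2: i3&i4 st+sll  pair
c3: i5&i6 xor+add  pair
c4: i7 and  WAW r4
c5: i8 mulh  tail

ISSUED = 7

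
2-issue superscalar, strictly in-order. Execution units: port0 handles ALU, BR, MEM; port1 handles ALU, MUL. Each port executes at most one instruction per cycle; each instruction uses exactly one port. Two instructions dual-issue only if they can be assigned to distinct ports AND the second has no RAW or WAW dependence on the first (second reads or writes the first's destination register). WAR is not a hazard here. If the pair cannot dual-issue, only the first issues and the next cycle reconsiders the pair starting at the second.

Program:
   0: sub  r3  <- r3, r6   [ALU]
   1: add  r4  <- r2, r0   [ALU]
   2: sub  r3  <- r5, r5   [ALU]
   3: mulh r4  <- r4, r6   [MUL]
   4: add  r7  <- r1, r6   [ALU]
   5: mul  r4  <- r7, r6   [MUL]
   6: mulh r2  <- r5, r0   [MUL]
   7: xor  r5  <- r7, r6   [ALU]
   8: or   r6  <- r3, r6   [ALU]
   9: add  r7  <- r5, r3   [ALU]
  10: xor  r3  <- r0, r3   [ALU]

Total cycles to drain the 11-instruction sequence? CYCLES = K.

CYCLES = 7

#0 head=0: sub+add i0&i1 dual
#1 head=2: sub+mulh i2&i3 dual
#2 head=4: add i4 RAW r7
#3 head=5: mul i5 no-port MUL/MUL
#4 head=6: mulh+xor i6&i7 dual
#5 head=8: or+add i8&i9 dual
#6 head=10: xor i10 tail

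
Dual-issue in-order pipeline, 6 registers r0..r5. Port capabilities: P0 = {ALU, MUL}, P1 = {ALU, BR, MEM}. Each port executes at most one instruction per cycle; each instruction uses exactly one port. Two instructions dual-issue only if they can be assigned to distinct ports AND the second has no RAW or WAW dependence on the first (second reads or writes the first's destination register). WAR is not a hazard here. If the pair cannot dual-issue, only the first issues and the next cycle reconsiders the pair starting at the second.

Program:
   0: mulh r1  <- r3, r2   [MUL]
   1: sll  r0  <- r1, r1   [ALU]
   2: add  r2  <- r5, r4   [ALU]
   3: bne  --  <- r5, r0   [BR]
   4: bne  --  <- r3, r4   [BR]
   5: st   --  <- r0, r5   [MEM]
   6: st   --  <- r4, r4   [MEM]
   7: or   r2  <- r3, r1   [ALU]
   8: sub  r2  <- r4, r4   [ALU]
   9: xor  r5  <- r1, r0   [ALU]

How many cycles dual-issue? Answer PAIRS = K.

0. mulh @i0  | RAW r1
1. sll+add @i1,i2  | dual
2. bne @i3  | no-port BR/BR
3. bne @i4  | no-port BR/MEM
4. st @i5  | no-port MEM/MEM
5. st+or @i6,i7  | dual
6. sub+xor @i8,i9  | dual

PAIRS = 3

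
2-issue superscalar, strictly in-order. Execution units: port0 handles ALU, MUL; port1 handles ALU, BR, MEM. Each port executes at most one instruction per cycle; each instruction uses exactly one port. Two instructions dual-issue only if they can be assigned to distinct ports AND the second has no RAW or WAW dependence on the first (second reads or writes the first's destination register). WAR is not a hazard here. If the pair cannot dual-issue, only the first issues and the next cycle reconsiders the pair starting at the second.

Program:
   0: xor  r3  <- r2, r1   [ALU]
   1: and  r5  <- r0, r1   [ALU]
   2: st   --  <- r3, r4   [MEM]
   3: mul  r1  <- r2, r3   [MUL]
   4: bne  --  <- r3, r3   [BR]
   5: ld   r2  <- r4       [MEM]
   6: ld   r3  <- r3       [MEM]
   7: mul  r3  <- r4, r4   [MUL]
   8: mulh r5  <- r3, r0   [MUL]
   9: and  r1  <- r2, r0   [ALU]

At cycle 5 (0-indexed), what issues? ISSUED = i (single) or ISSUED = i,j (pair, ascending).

#0 head=0: xor;and i0+i1 2-wide
#1 head=2: st;mul i2+i3 2-wide
#2 head=4: bne i4 no-port BR/MEM
#3 head=5: ld i5 no-port MEM/MEM
#4 head=6: ld i6 WAW r3
#5 head=7: mul i7 no-port MUL/MUL
#6 head=8: mulh;and i8+i9 2-wide

ISSUED = 7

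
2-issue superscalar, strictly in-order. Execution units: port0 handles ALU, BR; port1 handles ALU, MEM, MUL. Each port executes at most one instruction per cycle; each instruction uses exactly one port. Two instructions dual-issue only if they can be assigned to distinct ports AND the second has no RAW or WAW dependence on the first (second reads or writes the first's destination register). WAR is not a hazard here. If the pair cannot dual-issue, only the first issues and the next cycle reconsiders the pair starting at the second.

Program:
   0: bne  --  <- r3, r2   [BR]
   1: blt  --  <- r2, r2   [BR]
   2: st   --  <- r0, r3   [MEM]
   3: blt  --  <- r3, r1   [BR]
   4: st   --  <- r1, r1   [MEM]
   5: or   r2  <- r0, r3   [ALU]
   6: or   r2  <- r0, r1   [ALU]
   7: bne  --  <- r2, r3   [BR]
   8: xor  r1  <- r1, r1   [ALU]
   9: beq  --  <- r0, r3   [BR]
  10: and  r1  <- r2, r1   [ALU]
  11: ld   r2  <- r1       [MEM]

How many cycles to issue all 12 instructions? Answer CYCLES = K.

CYCLES = 8

#0 head=0: bne i0 no-port BR/BR
#1 head=1: blt/st i1&i2 2-wide
#2 head=3: blt/st i3&i4 2-wide
#3 head=5: or i5 WAW r2
#4 head=6: or i6 RAW r2
#5 head=7: bne/xor i7&i8 2-wide
#6 head=9: beq/and i9&i10 2-wide
#7 head=11: ld i11 tail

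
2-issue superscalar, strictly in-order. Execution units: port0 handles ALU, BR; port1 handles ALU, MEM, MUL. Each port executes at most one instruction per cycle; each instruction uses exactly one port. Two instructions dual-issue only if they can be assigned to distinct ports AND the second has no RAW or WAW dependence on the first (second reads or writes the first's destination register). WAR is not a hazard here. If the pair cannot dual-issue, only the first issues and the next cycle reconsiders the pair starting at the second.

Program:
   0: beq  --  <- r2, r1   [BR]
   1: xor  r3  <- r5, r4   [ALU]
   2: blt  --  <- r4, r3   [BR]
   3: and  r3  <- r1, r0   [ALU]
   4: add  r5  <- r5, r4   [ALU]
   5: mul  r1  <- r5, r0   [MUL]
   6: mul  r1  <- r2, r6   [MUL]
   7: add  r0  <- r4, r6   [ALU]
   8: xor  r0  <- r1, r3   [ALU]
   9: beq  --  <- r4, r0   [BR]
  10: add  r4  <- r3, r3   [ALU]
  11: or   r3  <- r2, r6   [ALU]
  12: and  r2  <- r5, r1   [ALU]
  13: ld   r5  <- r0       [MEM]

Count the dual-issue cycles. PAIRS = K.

  cy0 -> i0,i1 (beq;xor) 2-wide
  cy1 -> i2,i3 (blt;and) 2-wide
  cy2 -> i4 (add) RAW r5
  cy3 -> i5 (mul) no-port MUL/MUL
  cy4 -> i6,i7 (mul;add) 2-wide
  cy5 -> i8 (xor) RAW r0
  cy6 -> i9,i10 (beq;add) 2-wide
  cy7 -> i11,i12 (or;and) 2-wide
  cy8 -> i13 (ld) tail

PAIRS = 5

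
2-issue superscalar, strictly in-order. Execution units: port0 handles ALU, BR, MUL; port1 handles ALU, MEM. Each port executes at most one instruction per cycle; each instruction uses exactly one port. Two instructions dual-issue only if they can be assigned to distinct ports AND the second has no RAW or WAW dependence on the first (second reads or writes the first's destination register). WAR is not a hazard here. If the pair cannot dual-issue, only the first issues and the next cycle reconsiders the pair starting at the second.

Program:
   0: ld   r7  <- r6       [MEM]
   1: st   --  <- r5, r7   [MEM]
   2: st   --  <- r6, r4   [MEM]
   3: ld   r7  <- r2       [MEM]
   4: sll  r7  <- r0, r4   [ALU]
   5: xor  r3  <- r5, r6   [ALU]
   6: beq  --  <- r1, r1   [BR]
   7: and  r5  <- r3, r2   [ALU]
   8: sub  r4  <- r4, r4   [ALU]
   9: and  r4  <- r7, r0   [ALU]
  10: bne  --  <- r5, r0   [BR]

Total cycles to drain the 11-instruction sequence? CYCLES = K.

CYCLES = 8

  cy0 -> i0 (ld.MEM) no-port MEM/MEM
  cy1 -> i1 (st.MEM) no-port MEM/MEM
  cy2 -> i2 (st.MEM) no-port MEM/MEM
  cy3 -> i3 (ld.MEM) WAW r7
  cy4 -> i4/i5 (sll.ALU/xor.ALU) dual
  cy5 -> i6/i7 (beq.BR/and.ALU) dual
  cy6 -> i8 (sub.ALU) WAW r4
  cy7 -> i9/i10 (and.ALU/bne.BR) dual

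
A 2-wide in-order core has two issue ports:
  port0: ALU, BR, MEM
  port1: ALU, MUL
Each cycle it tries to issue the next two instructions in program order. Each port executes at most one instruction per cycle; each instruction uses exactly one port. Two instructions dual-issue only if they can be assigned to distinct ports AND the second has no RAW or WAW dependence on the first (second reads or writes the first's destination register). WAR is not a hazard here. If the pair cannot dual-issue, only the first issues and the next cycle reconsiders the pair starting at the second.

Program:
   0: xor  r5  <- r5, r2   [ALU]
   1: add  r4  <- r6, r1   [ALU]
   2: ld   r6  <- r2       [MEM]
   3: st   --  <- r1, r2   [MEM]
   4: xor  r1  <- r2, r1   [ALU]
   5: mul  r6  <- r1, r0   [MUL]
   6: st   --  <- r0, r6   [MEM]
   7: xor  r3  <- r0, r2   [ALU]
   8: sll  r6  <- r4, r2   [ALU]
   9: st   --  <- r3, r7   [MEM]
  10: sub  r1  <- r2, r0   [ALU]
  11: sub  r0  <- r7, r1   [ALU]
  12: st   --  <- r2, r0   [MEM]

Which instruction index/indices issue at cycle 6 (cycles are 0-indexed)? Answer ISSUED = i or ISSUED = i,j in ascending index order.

c0: i0+i1 xor.ALU+add.ALU  pair
c1: i2 ld.MEM  no-port MEM/MEM
c2: i3+i4 st.MEM+xor.ALU  pair
c3: i5 mul.MUL  RAW r6
c4: i6+i7 st.MEM+xor.ALU  pair
c5: i8+i9 sll.ALU+st.MEM  pair
c6: i10 sub.ALU  RAW r1
c7: i11 sub.ALU  RAW r0
c8: i12 st.MEM  tail

ISSUED = 10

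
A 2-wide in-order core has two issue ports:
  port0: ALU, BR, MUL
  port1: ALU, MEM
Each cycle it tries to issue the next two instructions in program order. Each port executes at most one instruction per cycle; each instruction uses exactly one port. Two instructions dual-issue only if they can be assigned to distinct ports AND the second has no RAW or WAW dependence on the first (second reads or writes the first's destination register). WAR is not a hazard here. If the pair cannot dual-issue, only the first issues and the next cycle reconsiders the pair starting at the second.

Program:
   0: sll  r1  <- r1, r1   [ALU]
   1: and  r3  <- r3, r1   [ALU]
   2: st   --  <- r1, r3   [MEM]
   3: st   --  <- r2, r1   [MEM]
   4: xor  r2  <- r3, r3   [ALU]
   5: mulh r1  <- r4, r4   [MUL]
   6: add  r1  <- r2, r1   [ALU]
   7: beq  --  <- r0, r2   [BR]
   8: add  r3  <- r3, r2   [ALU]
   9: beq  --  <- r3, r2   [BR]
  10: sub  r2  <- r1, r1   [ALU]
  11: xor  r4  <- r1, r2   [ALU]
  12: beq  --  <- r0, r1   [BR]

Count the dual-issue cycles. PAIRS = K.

PAIRS = 4

c0: i0 sll.ALU  RAW r1
c1: i1 and.ALU  RAW r3
c2: i2 st.MEM  no-port MEM/MEM
c3: i3&i4 st.MEM/xor.ALU  dual
c4: i5 mulh.MUL  RAW+WAW r1
c5: i6&i7 add.ALU/beq.BR  dual
c6: i8 add.ALU  RAW r3
c7: i9&i10 beq.BR/sub.ALU  dual
c8: i11&i12 xor.ALU/beq.BR  dual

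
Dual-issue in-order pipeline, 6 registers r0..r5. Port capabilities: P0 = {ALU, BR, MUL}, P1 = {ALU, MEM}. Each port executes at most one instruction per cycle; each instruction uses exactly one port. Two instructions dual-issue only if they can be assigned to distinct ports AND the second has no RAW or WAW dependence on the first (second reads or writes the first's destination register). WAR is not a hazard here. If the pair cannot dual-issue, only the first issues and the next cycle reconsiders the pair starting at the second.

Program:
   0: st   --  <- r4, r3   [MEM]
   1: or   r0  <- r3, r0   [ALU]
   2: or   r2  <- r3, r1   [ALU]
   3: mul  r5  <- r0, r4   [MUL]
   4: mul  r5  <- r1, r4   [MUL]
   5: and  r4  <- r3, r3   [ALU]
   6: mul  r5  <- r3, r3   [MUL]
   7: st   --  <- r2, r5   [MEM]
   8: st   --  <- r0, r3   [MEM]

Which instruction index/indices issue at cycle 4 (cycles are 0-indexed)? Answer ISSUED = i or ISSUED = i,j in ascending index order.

ISSUED = 7

#0 head=0: st.MEM;or.ALU i0+i1 2-wide
#1 head=2: or.ALU;mul.MUL i2+i3 2-wide
#2 head=4: mul.MUL;and.ALU i4+i5 2-wide
#3 head=6: mul.MUL i6 RAW r5
#4 head=7: st.MEM i7 no-port MEM/MEM
#5 head=8: st.MEM i8 tail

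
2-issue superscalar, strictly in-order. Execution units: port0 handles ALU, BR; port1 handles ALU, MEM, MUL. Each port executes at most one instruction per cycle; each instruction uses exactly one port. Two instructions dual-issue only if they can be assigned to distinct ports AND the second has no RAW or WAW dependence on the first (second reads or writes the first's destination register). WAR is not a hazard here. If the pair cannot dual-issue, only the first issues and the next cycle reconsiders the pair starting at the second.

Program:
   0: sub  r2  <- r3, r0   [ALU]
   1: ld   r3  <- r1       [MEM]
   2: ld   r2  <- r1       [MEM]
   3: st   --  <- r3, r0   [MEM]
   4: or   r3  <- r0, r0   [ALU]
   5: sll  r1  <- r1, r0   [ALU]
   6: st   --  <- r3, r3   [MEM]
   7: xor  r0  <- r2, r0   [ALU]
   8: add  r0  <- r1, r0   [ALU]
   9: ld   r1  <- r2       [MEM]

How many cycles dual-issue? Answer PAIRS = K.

#0 head=0: sub;ld i0,i1 dual
#1 head=2: ld i2 no-port MEM/MEM
#2 head=3: st;or i3,i4 dual
#3 head=5: sll;st i5,i6 dual
#4 head=7: xor i7 RAW+WAW r0
#5 head=8: add;ld i8,i9 dual

PAIRS = 4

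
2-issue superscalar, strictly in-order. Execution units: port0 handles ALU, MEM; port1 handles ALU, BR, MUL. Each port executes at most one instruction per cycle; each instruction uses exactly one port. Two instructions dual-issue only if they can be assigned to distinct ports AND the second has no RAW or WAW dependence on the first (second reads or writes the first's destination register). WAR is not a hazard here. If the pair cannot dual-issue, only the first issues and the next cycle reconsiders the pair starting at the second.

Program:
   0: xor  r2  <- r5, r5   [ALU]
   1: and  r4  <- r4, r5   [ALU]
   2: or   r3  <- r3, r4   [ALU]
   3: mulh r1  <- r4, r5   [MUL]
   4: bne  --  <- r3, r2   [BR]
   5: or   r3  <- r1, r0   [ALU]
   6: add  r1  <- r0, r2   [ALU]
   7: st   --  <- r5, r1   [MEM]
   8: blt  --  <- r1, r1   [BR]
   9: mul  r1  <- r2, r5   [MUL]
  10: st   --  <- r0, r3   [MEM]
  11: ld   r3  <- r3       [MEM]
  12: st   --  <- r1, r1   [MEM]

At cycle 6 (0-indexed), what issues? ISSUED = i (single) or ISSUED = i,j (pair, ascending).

ISSUED = 11

0. xor.ALU+and.ALU @i0+i1  | 2-wide
1. or.ALU+mulh.MUL @i2+i3  | 2-wide
2. bne.BR+or.ALU @i4+i5  | 2-wide
3. add.ALU @i6  | RAW r1
4. st.MEM+blt.BR @i7+i8  | 2-wide
5. mul.MUL+st.MEM @i9+i10  | 2-wide
6. ld.MEM @i11  | no-port MEM/MEM
7. st.MEM @i12  | tail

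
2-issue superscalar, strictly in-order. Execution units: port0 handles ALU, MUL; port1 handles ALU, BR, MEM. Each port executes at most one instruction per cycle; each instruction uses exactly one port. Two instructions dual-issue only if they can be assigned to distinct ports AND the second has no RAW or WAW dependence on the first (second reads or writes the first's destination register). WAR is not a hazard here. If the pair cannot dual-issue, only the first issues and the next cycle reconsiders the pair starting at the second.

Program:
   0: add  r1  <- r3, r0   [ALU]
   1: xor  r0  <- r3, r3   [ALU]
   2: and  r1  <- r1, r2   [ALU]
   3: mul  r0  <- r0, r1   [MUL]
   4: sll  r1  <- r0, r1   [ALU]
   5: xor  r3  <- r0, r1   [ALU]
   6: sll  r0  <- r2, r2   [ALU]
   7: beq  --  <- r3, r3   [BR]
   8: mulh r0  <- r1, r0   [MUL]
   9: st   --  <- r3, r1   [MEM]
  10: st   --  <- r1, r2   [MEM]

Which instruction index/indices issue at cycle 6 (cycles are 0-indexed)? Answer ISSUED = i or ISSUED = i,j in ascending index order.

ISSUED = 9

  cy0 -> i0,i1 (add/xor) dual
  cy1 -> i2 (and) RAW r1
  cy2 -> i3 (mul) RAW r0
  cy3 -> i4 (sll) RAW r1
  cy4 -> i5,i6 (xor/sll) dual
  cy5 -> i7,i8 (beq/mulh) dual
  cy6 -> i9 (st) no-port MEM/MEM
  cy7 -> i10 (st) tail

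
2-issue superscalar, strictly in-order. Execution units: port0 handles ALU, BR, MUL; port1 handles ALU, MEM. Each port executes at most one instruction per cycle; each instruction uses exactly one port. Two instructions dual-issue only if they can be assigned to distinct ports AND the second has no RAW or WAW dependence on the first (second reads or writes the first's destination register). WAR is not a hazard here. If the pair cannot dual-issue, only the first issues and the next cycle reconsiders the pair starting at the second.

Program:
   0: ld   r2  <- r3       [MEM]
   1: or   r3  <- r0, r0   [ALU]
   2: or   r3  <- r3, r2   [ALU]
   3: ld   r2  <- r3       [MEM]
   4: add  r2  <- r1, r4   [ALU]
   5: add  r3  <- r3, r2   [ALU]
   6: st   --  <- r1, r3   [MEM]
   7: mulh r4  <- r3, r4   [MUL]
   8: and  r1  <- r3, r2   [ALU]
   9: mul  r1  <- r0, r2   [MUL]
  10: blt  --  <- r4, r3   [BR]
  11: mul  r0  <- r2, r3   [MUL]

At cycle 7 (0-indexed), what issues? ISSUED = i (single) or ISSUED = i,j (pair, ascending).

ISSUED = 9

c0: i0,i1 ld+or  pair
c1: i2 or  RAW r3
c2: i3 ld  WAW r2
c3: i4 add  RAW r2
c4: i5 add  RAW r3
c5: i6,i7 st+mulh  pair
c6: i8 and  WAW r1
c7: i9 mul  no-port MUL/BR
c8: i10 blt  no-port BR/MUL
c9: i11 mul  tail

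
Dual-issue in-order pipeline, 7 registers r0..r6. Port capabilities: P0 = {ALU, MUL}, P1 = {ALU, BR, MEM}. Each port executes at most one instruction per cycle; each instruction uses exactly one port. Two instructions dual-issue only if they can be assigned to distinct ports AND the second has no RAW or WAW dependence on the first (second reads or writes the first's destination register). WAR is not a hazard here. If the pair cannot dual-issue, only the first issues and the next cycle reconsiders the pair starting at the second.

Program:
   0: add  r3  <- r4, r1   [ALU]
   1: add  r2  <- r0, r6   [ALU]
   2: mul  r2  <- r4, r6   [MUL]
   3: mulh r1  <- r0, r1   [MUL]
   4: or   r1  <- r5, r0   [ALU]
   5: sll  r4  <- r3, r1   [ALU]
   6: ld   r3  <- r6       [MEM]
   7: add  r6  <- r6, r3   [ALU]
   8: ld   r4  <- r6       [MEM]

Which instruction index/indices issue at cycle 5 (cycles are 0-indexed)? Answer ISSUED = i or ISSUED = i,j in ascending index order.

#0 head=0: add.ALU+add.ALU i0/i1 2-wide
#1 head=2: mul.MUL i2 no-port MUL/MUL
#2 head=3: mulh.MUL i3 WAW r1
#3 head=4: or.ALU i4 RAW r1
#4 head=5: sll.ALU+ld.MEM i5/i6 2-wide
#5 head=7: add.ALU i7 RAW r6
#6 head=8: ld.MEM i8 tail

ISSUED = 7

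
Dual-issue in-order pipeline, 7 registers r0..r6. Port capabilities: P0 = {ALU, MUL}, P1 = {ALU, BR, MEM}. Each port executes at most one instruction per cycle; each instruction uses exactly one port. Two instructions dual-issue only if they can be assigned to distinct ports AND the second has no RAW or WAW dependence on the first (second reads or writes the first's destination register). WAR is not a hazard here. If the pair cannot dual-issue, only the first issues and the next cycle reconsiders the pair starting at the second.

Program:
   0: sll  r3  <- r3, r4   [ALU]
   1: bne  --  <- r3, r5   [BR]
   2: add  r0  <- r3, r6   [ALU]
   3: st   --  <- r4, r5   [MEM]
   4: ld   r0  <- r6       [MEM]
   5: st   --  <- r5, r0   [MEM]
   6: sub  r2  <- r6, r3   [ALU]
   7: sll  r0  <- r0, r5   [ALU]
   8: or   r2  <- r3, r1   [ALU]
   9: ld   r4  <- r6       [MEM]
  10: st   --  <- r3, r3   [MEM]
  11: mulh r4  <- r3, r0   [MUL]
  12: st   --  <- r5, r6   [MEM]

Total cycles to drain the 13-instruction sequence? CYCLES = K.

CYCLES = 9

c0: i0 sll.ALU  RAW r3
c1: i1&i2 bne.BR add.ALU  pair
c2: i3 st.MEM  no-port MEM/MEM
c3: i4 ld.MEM  no-port MEM/MEM
c4: i5&i6 st.MEM sub.ALU  pair
c5: i7&i8 sll.ALU or.ALU  pair
c6: i9 ld.MEM  no-port MEM/MEM
c7: i10&i11 st.MEM mulh.MUL  pair
c8: i12 st.MEM  tail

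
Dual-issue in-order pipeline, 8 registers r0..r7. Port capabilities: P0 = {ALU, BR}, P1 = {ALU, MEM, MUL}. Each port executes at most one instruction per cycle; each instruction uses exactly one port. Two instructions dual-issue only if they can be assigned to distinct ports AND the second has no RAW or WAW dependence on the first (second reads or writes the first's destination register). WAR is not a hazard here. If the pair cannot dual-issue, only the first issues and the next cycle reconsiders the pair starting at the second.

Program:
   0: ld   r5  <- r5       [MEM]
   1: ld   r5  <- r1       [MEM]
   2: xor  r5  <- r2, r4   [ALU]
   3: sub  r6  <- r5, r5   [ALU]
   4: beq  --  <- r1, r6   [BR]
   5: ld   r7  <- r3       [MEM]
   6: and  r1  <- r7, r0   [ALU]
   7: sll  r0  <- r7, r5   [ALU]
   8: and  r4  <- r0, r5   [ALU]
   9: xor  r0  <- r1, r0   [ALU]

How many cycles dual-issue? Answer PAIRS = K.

PAIRS = 3

[0] i0  ld.MEM  -- no-port MEM/MEM
[1] i1  ld.MEM  -- WAW r5
[2] i2  xor.ALU  -- RAW r5
[3] i3  sub.ALU  -- RAW r6
[4] i4&i5  beq.BR;ld.MEM  -- 2-wide
[5] i6&i7  and.ALU;sll.ALU  -- 2-wide
[6] i8&i9  and.ALU;xor.ALU  -- 2-wide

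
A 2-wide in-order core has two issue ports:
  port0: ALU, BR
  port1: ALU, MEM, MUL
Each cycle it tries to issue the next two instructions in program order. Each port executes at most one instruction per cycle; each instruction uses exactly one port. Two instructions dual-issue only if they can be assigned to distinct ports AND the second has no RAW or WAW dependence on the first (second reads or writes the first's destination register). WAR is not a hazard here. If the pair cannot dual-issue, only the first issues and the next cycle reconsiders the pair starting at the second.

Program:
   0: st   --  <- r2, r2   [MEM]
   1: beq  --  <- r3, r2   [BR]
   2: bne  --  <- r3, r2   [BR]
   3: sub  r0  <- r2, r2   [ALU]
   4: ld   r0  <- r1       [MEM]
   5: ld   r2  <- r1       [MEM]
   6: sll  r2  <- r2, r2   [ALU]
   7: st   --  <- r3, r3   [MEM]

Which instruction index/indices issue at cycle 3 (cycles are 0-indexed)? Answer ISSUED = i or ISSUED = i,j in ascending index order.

0. st/beq @i0/i1  | dual
1. bne/sub @i2/i3  | dual
2. ld @i4  | no-port MEM/MEM
3. ld @i5  | RAW+WAW r2
4. sll/st @i6/i7  | dual

ISSUED = 5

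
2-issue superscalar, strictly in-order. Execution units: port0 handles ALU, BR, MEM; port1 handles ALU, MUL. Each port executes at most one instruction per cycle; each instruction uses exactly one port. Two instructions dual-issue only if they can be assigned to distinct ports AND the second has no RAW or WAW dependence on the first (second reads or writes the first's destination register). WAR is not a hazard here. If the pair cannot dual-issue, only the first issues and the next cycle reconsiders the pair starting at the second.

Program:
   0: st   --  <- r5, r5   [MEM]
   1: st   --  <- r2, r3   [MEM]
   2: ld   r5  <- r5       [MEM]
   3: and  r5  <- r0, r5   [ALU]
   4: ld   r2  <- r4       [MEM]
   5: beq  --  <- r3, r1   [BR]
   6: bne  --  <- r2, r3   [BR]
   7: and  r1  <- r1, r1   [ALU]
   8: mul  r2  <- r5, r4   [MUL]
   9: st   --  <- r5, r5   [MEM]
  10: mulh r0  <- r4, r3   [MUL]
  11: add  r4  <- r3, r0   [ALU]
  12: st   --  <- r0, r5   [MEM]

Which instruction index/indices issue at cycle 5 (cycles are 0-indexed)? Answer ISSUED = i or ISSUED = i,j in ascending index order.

0. st @i0  | no-port MEM/MEM
1. st @i1  | no-port MEM/MEM
2. ld @i2  | RAW+WAW r5
3. and;ld @i3+i4  | 2-wide
4. beq @i5  | no-port BR/BR
5. bne;and @i6+i7  | 2-wide
6. mul;st @i8+i9  | 2-wide
7. mulh @i10  | RAW r0
8. add;st @i11+i12  | 2-wide

ISSUED = 6,7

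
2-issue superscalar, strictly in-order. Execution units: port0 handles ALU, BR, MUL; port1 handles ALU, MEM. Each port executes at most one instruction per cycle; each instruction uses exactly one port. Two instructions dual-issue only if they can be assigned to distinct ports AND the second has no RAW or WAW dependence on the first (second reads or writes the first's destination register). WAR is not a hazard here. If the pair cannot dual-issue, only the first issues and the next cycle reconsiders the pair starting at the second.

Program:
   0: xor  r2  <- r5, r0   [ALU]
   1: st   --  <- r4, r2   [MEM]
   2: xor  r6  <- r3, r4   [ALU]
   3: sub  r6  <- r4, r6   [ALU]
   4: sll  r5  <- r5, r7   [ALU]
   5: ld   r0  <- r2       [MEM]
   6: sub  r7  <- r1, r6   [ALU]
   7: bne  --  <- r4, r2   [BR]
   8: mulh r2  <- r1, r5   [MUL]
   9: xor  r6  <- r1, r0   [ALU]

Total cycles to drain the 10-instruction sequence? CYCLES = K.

CYCLES = 6

  cy0 -> i0 (xor.ALU) RAW r2
  cy1 -> i1&i2 (st.MEM;xor.ALU) pair
  cy2 -> i3&i4 (sub.ALU;sll.ALU) pair
  cy3 -> i5&i6 (ld.MEM;sub.ALU) pair
  cy4 -> i7 (bne.BR) no-port BR/MUL
  cy5 -> i8&i9 (mulh.MUL;xor.ALU) pair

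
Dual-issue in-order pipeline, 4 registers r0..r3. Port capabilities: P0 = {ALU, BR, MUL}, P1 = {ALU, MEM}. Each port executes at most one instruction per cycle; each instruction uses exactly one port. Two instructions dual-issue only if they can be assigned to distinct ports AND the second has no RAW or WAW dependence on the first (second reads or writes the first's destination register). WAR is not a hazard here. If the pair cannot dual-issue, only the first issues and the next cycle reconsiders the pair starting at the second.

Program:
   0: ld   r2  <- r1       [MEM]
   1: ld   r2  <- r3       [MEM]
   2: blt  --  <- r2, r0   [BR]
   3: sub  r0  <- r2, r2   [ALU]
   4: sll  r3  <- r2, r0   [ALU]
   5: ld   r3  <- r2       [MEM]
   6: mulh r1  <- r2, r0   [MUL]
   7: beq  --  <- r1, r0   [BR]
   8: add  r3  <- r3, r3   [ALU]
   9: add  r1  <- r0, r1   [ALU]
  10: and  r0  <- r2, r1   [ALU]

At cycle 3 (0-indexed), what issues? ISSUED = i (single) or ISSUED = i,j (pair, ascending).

[0] i0  ld.MEM  -- no-port MEM/MEM
[1] i1  ld.MEM  -- RAW r2
[2] i2,i3  blt.BR+sub.ALU  -- pair
[3] i4  sll.ALU  -- WAW r3
[4] i5,i6  ld.MEM+mulh.MUL  -- pair
[5] i7,i8  beq.BR+add.ALU  -- pair
[6] i9  add.ALU  -- RAW r1
[7] i10  and.ALU  -- tail

ISSUED = 4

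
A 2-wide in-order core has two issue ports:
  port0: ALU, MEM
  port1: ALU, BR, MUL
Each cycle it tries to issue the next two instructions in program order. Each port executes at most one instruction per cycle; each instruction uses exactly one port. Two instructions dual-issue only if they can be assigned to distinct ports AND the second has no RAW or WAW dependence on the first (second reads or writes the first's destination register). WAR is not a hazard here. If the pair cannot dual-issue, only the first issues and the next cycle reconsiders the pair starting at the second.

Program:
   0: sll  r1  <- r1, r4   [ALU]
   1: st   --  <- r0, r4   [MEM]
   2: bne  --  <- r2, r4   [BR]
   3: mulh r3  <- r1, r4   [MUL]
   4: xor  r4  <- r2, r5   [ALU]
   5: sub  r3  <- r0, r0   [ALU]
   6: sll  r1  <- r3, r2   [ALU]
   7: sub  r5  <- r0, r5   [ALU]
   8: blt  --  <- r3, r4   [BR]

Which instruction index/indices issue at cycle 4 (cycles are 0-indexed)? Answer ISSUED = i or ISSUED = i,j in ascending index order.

  cy0 -> i0&i1 (sll.ALU;st.MEM) 2-wide
  cy1 -> i2 (bne.BR) no-port BR/MUL
  cy2 -> i3&i4 (mulh.MUL;xor.ALU) 2-wide
  cy3 -> i5 (sub.ALU) RAW r3
  cy4 -> i6&i7 (sll.ALU;sub.ALU) 2-wide
  cy5 -> i8 (blt.BR) tail

ISSUED = 6,7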